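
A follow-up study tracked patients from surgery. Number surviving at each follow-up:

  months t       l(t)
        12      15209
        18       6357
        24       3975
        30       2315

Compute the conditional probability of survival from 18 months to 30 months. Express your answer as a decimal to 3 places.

0.364

The conditional survival probability is l(30)/l(18) = 2315/6357 = 0.364165.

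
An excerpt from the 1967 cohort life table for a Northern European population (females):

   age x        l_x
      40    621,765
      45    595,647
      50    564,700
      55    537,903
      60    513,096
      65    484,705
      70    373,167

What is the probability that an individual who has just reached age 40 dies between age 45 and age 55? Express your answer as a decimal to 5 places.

We want 5|10q40 = (l_45 − l_55)/l_40.
This is the probability of reaching 45 but not 55, conditional on being alive at 40: (l_45 − l_55) / l_40.
= (595,647 − 537,903) / 621,765 = 57,744 / 621,765 = 0.092871.

0.09287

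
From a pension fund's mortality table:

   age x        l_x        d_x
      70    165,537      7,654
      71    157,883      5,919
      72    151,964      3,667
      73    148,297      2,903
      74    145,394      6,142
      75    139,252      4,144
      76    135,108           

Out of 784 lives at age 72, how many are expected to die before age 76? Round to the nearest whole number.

87

The relevant probability is 1 − 135,108/151,964 = 0.110921.
Expected number = 784 × 0.110921 = 87.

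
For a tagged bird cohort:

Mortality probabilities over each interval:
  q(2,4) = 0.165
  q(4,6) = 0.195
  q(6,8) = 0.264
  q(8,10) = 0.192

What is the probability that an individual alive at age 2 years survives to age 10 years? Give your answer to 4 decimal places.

P(survive 2→10) = (1 − 0.165) × (1 − 0.195) × (1 − 0.264) × (1 − 0.192).
= 0.835 × 0.805 × 0.736 × 0.808 = 0.399734.

0.3997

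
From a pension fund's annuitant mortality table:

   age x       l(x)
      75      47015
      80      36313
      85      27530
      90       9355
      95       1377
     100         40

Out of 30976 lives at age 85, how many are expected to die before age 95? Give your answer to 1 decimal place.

29426.6

The relevant probability is 1 − 1377/27530 = 0.949982.
Expected number = 30976 × 0.949982 = 29426.6.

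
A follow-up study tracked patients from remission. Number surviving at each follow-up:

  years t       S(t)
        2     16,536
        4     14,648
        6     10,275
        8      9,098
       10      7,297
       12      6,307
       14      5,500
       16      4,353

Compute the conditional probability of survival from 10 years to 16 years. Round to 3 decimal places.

0.597

The conditional survival probability is S(16)/S(10) = 4,353/7,297 = 0.596547.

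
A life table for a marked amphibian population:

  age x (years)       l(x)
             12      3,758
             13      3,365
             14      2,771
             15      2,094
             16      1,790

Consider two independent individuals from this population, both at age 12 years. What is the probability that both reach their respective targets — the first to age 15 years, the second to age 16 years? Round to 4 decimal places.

0.2654

p₁ = l(15)/l(12) = 2,094/3,758 = 0.557211; p₂ = l(16)/l(12) = 1,790/3,758 = 0.476317.
P(both) = p₁ × p₂ = 0.557211 × 0.476317 = 0.265409.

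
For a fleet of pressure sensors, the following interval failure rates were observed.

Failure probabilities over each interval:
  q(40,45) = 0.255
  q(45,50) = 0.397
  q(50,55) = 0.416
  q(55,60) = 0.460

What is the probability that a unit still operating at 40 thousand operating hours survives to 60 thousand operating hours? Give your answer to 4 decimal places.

0.1417

Chaining the interval survival probabilities: (1 − 0.255) × (1 − 0.397) × (1 − 0.416) × (1 − 0.460).
= 0.745 × 0.603 × 0.584 × 0.540 = 0.141671.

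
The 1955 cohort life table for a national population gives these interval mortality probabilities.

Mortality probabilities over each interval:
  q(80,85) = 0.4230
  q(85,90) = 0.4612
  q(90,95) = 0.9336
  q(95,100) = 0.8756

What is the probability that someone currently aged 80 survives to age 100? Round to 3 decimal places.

The overall survival probability is (1 − 0.4230) × (1 − 0.4612) × (1 − 0.9336) × (1 − 0.8756).
= 0.5770 × 0.5388 × 0.0664 × 0.1244 = 0.002568.

0.003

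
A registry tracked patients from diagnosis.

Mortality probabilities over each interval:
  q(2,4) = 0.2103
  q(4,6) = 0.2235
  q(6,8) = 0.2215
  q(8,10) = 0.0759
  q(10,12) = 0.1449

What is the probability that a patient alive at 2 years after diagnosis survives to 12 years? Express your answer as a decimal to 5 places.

The overall survival probability is (1 − 0.2103) × (1 − 0.2235) × (1 − 0.2215) × (1 − 0.0759) × (1 − 0.1449).
= 0.7897 × 0.7765 × 0.7785 × 0.9241 × 0.8551 = 0.377223.

0.37722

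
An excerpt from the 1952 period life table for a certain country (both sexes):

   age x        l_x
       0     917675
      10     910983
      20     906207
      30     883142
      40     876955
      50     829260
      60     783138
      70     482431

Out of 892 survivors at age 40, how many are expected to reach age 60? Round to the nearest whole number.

797

The relevant probability is 783138/876955 = 0.893020.
Expected number = 892 × 0.893020 = 797.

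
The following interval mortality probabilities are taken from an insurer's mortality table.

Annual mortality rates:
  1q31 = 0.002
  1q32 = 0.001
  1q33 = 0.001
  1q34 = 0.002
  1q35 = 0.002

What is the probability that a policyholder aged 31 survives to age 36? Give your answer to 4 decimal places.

The overall survival probability is (1 − 0.002) × (1 − 0.001) × (1 − 0.001) × (1 − 0.002) × (1 − 0.002).
= 0.998 × 0.999 × 0.999 × 0.998 × 0.998 = 0.992025.

0.9920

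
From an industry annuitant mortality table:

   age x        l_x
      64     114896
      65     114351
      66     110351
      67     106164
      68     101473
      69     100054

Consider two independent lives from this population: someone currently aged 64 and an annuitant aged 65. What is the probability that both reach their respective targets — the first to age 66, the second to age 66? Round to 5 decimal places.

0.92685

p₁ = l_66/l_64 = 110351/114896 = 0.960442; p₂ = l_66/l_65 = 110351/114351 = 0.965020.
P(both) = p₁ × p₂ = 0.960442 × 0.965020 = 0.926846.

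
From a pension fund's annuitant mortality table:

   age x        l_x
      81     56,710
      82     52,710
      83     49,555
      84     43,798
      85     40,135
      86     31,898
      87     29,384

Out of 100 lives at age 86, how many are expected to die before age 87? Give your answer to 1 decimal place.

7.9

The relevant probability is 1 − 29,384/31,898 = 0.078814.
Expected number = 100 × 0.078814 = 7.9.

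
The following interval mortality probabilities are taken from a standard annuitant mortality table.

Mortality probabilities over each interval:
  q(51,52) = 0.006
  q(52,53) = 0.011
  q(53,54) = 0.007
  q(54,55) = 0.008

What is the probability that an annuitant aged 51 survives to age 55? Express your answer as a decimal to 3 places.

The overall survival probability is (1 − 0.006) × (1 − 0.011) × (1 − 0.007) × (1 − 0.008).
= 0.994 × 0.989 × 0.993 × 0.992 = 0.968375.

0.968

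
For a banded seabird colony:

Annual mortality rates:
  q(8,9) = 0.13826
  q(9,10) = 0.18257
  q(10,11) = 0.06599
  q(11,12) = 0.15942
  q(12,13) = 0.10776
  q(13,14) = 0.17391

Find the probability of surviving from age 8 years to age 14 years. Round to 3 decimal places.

0.408

Survival from 8 to 14 is the product of surviving each interval: (1 − 0.13826) × (1 − 0.18257) × (1 − 0.06599) × (1 − 0.15942) × (1 − 0.10776) × (1 − 0.17391).
= 0.86174 × 0.81743 × 0.93401 × 0.84058 × 0.89224 × 0.82609 = 0.407630.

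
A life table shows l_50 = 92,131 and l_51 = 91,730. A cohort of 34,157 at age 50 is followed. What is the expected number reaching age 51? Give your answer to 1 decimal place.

The relevant probability is 91,730/92,131 = 0.995648.
Expected number = 34,157 × 0.995648 = 34008.3.

34008.3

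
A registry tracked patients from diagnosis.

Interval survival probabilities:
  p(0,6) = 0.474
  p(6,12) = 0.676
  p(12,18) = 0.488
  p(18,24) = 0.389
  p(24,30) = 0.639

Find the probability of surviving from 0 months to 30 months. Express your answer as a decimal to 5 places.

Chaining the interval survival probabilities: 0.474 × 0.676 × 0.488 × 0.389 × 0.639.
= 0.038868.

0.03887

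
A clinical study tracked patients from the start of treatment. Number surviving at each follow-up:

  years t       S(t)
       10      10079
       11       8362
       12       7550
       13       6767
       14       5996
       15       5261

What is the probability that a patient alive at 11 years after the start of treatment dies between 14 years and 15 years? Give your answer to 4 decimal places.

This is the probability of reaching 14 but not 15, conditional on being alive at 11: (S(14) − S(15)) / S(11).
= (5996 − 5261) / 8362 = 735 / 8362 = 0.087898.

0.0879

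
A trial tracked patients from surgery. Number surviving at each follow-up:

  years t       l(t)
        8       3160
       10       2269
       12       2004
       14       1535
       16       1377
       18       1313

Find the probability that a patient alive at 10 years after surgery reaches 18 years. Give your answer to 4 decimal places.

0.5787

The conditional survival probability is l(18)/l(10) = 1313/2269 = 0.578669.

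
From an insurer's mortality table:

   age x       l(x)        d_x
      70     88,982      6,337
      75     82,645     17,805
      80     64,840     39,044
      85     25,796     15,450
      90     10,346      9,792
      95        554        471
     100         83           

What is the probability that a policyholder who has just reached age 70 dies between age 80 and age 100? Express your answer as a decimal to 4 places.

0.7278

This is the probability of reaching 80 but not 100, conditional on being alive at 70: (l(80) − l(100)) / l(70).
= (64,840 − 83) / 88,982 = 64,757 / 88,982 = 0.727754.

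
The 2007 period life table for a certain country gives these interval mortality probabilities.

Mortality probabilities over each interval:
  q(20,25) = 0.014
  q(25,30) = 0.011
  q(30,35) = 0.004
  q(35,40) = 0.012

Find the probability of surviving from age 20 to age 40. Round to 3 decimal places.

The overall survival probability is (1 − 0.014) × (1 − 0.011) × (1 − 0.004) × (1 − 0.012).
= 0.986 × 0.989 × 0.996 × 0.988 = 0.959598.

0.960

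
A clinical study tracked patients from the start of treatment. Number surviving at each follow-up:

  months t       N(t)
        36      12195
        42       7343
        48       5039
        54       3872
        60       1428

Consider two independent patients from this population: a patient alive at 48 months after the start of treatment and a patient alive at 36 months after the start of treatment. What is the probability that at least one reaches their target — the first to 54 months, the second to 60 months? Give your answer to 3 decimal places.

0.796

p₁ = N(54)/N(48) = 3872/5039 = 0.768406; p₂ = N(60)/N(36) = 1428/12195 = 0.117097.
P(at least one) = 1 − (1−p₁)(1−p₂) = 1 − 0.231594 × 0.882903 = 0.795525.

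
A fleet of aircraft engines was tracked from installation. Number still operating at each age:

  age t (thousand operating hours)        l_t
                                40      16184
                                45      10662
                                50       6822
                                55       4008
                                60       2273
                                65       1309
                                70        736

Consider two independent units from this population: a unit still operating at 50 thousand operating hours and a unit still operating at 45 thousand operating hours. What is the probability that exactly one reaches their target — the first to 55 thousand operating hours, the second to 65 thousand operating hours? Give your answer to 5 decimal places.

p₁ = l_55/l_50 = 4008/6822 = 0.587511; p₂ = l_65/l_45 = 1309/10662 = 0.122772.
P(exactly one) = p₁(1−p₂) + (1−p₁)p₂ = 0.515381 + 0.050642 = 0.566023.

0.56602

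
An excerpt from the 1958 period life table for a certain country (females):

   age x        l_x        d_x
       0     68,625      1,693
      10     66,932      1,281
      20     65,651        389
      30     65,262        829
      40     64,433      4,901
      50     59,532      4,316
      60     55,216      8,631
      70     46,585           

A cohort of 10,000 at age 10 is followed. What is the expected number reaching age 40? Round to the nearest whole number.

9627

The relevant probability is 64,433/66,932 = 0.962664.
Expected number = 10,000 × 0.962664 = 9627.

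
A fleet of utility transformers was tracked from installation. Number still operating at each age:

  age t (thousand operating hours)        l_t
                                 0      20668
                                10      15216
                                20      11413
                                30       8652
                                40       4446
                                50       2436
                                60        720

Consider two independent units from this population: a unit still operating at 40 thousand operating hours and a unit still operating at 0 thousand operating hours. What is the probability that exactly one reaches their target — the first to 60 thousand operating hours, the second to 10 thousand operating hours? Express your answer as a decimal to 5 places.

0.65971

p₁ = l_60/l_40 = 720/4446 = 0.161943; p₂ = l_10/l_0 = 15216/20668 = 0.736211.
P(exactly one) = p₁(1−p₂) + (1−p₁)p₂ = 0.042719 + 0.616987 = 0.659706.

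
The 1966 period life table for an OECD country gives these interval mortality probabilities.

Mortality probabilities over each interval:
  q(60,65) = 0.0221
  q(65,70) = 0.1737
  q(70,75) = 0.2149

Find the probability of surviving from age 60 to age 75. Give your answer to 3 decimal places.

0.634

Survival from 60 to 75 is the product of surviving each interval: (1 − 0.0221) × (1 − 0.1737) × (1 − 0.2149).
= 0.9779 × 0.8263 × 0.7851 = 0.634391.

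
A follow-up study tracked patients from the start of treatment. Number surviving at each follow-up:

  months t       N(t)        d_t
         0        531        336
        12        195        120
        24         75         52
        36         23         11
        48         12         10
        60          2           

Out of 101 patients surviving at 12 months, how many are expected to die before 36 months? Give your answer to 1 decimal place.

89.1

The relevant probability is 1 − 23/195 = 0.882051.
Expected number = 101 × 0.882051 = 89.1.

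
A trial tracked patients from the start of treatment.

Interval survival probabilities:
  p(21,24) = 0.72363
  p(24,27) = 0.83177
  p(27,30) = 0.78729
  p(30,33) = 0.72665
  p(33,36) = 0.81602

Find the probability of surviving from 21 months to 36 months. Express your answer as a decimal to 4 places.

The overall survival probability is 0.72363 × 0.83177 × 0.78729 × 0.72665 × 0.81602.
= 0.280983.

0.2810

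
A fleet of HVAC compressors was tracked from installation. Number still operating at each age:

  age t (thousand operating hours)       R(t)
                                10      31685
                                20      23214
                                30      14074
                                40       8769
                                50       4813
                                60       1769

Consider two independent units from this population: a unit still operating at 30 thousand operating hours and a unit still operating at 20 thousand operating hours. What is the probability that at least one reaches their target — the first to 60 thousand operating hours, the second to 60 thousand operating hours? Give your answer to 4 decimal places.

0.1923

p₁ = R(60)/R(30) = 1769/14074 = 0.125693; p₂ = R(60)/R(20) = 1769/23214 = 0.076204.
P(at least one) = 1 − (1−p₁)(1−p₂) = 1 − 0.874307 × 0.923796 = 0.192319.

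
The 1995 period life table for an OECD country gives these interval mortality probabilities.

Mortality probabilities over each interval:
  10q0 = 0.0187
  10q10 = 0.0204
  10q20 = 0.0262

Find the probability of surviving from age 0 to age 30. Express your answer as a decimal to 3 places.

Chaining the interval survival probabilities: (1 − 0.0187) × (1 − 0.0204) × (1 − 0.0262).
= 0.9813 × 0.9796 × 0.9738 = 0.936096.

0.936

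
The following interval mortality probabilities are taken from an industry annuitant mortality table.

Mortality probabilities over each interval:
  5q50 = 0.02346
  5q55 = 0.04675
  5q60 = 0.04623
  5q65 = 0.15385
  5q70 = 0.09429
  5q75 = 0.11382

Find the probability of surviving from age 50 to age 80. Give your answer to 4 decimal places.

The overall survival probability is (1 − 0.02346) × (1 − 0.04675) × (1 − 0.04623) × (1 − 0.15385) × (1 − 0.09429) × (1 − 0.11382).
= 0.97654 × 0.95325 × 0.95377 × 0.84615 × 0.90571 × 0.88618 = 0.602975.

0.6030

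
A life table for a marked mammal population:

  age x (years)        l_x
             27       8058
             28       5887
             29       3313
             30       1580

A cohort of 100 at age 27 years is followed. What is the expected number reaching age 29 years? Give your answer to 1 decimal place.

41.1

The relevant probability is 3313/8058 = 0.411144.
Expected number = 100 × 0.411144 = 41.1.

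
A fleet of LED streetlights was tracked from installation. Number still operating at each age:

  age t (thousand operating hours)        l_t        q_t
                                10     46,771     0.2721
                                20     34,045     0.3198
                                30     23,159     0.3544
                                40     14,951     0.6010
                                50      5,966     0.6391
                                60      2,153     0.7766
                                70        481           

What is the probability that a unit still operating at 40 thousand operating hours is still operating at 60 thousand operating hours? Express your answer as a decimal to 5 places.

0.14400

The conditional survival probability is l_60/l_40 = 2,153/14,951 = 0.144004.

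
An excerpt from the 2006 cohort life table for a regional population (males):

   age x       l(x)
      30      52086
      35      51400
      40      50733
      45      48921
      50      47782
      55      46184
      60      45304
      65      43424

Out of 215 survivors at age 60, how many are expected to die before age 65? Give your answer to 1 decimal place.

The relevant probability is 1 − 43424/45304 = 0.041497.
Expected number = 215 × 0.041497 = 8.9.

8.9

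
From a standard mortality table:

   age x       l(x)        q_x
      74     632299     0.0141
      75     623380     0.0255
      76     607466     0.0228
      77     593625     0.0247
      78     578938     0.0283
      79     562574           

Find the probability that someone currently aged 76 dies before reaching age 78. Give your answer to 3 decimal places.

P(die before 78 | alive at 76) = 1 − l(78)/l(76) = 1 − 578938/607466 = (28528)/607466 = 0.046962.

0.047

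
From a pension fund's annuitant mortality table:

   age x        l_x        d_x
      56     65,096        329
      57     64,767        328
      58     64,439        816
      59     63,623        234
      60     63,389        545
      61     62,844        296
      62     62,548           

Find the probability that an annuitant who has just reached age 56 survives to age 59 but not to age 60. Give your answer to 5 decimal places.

0.00359

We want 3|1q56 = (l_59 − l_60)/l_56.
This is the probability of reaching 59 but not 60, conditional on being alive at 56: (l_59 − l_60) / l_56.
= (63,623 − 63,389) / 65,096 = 234 / 65,096 = 0.003595.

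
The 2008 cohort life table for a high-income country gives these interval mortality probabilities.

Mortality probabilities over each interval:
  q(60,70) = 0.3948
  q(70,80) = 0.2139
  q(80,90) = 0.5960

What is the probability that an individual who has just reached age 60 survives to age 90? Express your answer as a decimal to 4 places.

0.1922

Chaining the interval survival probabilities: (1 − 0.3948) × (1 − 0.2139) × (1 − 0.5960).
= 0.6052 × 0.7861 × 0.4040 = 0.192202.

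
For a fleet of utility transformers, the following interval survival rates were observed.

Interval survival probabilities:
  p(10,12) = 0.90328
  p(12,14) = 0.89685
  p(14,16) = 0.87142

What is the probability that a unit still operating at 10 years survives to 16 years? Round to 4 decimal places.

0.7059

The overall survival probability is 0.90328 × 0.89685 × 0.87142.
= 0.705943.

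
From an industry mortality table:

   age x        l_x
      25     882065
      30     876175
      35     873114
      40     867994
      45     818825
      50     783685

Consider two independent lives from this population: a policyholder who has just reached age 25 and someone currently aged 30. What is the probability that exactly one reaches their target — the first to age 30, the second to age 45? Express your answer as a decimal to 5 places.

0.07126

p₁ = l_30/l_25 = 876175/882065 = 0.993322; p₂ = l_45/l_30 = 818825/876175 = 0.934545.
P(exactly one) = p₁(1−p₂) + (1−p₁)p₂ = 0.065018 + 0.006241 = 0.071259.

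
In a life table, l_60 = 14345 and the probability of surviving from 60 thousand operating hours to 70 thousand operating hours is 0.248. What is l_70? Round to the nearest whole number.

l_70 = l_60 × p = 14345 × 0.248 = 3558.

3558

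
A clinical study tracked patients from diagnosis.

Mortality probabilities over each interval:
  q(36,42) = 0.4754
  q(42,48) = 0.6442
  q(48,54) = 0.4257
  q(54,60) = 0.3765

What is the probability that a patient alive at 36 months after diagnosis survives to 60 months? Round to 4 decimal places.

0.0668

The overall survival probability is (1 − 0.4754) × (1 − 0.6442) × (1 − 0.4257) × (1 − 0.3765).
= 0.5246 × 0.3558 × 0.5743 × 0.6235 = 0.066836.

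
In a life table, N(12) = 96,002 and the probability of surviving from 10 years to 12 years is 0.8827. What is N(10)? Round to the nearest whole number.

N(10) = N(12) / p = 96,002 / 0.8827 = 108759.

108759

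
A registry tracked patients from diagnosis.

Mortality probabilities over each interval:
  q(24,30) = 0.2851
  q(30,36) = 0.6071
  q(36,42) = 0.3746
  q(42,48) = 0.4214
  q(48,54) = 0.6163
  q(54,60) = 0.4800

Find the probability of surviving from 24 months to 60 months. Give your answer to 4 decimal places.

P(survive 24→60) = (1 − 0.2851) × (1 − 0.6071) × (1 − 0.3746) × (1 − 0.4214) × (1 − 0.6163) × (1 − 0.4800).
= 0.7149 × 0.3929 × 0.6254 × 0.5786 × 0.3837 × 0.5200 = 0.020280.

0.0203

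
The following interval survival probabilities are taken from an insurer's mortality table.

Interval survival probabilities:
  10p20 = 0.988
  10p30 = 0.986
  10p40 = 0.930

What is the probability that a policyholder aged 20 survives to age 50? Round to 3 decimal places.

0.906

The overall survival probability is 0.988 × 0.986 × 0.930.
= 0.905976.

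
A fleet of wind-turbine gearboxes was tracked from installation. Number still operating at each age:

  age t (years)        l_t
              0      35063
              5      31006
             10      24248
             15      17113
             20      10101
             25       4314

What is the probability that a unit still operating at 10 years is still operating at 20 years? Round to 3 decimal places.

0.417

The conditional survival probability is l_20/l_10 = 10101/24248 = 0.416570.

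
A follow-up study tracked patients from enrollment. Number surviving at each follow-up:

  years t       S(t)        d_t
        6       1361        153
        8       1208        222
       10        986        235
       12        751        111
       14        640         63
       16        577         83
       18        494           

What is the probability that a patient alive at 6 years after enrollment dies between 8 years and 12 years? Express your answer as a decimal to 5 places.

This is the probability of reaching 8 but not 12, conditional on being alive at 6: (S(8) − S(12)) / S(6).
= (1208 − 751) / 1361 = 457 / 1361 = 0.335783.

0.33578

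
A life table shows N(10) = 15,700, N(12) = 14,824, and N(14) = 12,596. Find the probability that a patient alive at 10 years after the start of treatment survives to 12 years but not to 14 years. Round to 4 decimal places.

0.1419

This is the probability of reaching 12 but not 14, conditional on being alive at 10: (N(12) − N(14)) / N(10).
= (14,824 − 12,596) / 15,700 = 2,228 / 15,700 = 0.141911.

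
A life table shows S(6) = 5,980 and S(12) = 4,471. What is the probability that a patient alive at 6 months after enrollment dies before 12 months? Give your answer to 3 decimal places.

P(die before 12 | alive at 6) = 1 − S(12)/S(6) = 1 − 4,471/5,980 = (1,509)/5,980 = 0.252341.

0.252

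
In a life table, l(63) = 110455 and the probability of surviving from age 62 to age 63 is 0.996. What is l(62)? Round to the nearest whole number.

l(62) = l(63) / p = 110455 / 0.996 = 110899.

110899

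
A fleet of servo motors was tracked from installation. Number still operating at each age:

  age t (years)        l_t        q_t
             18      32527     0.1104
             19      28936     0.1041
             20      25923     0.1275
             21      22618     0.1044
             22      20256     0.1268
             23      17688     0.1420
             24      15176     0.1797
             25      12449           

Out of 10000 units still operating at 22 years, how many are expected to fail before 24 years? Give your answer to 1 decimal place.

The relevant probability is 1 − 15176/20256 = 0.250790.
Expected number = 10000 × 0.250790 = 2507.9.

2507.9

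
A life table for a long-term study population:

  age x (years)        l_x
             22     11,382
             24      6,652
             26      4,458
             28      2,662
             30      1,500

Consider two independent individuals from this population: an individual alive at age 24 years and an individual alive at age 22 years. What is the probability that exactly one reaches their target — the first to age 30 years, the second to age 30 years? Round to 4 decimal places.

p₁ = l_30/l_24 = 1,500/6,652 = 0.225496; p₂ = l_30/l_22 = 1,500/11,382 = 0.131787.
P(exactly one) = p₁(1−p₂) + (1−p₁)p₂ = 0.195779 + 0.102070 = 0.297848.

0.2978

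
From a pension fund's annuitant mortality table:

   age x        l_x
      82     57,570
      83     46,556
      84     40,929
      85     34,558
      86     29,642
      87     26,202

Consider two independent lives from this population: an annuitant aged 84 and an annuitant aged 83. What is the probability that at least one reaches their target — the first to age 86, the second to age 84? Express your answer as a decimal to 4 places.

0.9667

p₁ = l_86/l_84 = 29,642/40,929 = 0.724230; p₂ = l_84/l_83 = 40,929/46,556 = 0.879135.
P(at least one) = 1 − (1−p₁)(1−p₂) = 1 − 0.275770 × 0.120865 = 0.966669.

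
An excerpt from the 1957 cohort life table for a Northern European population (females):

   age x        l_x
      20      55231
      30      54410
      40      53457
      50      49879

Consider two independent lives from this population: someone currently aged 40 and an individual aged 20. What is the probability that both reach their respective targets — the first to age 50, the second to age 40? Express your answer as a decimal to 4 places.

p₁ = l_50/l_40 = 49879/53457 = 0.933068; p₂ = l_40/l_20 = 53457/55231 = 0.967880.
P(both) = p₁ × p₂ = 0.933068 × 0.967880 = 0.903098.

0.9031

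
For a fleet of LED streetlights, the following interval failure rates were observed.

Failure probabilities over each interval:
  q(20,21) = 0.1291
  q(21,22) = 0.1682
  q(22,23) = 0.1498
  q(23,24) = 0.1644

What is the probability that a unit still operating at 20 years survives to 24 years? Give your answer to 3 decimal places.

The overall survival probability is (1 − 0.1291) × (1 − 0.1682) × (1 − 0.1498) × (1 − 0.1644).
= 0.8709 × 0.8318 × 0.8502 × 0.8356 = 0.514644.

0.515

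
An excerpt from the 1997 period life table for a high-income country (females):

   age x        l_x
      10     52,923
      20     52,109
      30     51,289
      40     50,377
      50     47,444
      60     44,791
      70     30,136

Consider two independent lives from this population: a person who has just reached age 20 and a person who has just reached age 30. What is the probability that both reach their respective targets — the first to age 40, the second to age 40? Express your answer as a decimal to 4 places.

p₁ = l_40/l_20 = 50,377/52,109 = 0.966762; p₂ = l_40/l_30 = 50,377/51,289 = 0.982218.
P(both) = p₁ × p₂ = 0.966762 × 0.982218 = 0.949571.

0.9496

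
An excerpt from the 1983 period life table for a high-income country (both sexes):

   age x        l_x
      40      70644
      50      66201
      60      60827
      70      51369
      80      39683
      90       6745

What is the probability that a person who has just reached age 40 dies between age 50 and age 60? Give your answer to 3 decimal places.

This is the probability of reaching 50 but not 60, conditional on being alive at 40: (l_50 − l_60) / l_40.
= (66201 − 60827) / 70644 = 5374 / 70644 = 0.076072.

0.076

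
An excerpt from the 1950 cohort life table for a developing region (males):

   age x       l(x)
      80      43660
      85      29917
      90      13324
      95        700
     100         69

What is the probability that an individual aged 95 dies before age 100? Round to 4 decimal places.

0.9014

P(die before 100 | alive at 95) = 1 − l(100)/l(95) = 1 − 69/700 = (631)/700 = 0.901429.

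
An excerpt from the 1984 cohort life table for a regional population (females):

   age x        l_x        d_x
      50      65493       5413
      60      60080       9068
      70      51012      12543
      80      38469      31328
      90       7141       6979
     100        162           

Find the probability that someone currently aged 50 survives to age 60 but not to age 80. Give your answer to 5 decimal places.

This is the probability of reaching 60 but not 80, conditional on being alive at 50: (l_60 − l_80) / l_50.
= (60080 − 38469) / 65493 = 21611 / 65493 = 0.329974.

0.32997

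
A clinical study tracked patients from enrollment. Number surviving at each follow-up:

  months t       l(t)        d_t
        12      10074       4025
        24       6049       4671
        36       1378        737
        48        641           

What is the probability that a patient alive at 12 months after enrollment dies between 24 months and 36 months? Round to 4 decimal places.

0.4637

This is the probability of reaching 24 but not 36, conditional on being alive at 12: (l(24) − l(36)) / l(12).
= (6049 − 1378) / 10074 = 4671 / 10074 = 0.463669.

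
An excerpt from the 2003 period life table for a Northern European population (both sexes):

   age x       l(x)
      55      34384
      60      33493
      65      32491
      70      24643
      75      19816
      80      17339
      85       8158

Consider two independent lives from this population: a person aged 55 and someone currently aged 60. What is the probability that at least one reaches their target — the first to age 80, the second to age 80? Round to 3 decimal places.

0.761

p₁ = l(80)/l(55) = 17339/34384 = 0.504275; p₂ = l(80)/l(60) = 17339/33493 = 0.517690.
P(at least one) = 1 − (1−p₁)(1−p₂) = 1 − 0.495725 × 0.482310 = 0.760907.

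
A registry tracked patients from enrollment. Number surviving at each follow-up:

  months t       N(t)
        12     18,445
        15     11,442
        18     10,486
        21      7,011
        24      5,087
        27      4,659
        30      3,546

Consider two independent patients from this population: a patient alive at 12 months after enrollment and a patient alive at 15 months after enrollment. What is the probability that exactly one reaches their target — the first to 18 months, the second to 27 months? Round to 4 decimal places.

p₁ = N(18)/N(12) = 10,486/18,445 = 0.568501; p₂ = N(27)/N(15) = 4,659/11,442 = 0.407184.
P(exactly one) = p₁(1−p₂) + (1−p₁)p₂ = 0.337016 + 0.175699 = 0.512716.

0.5127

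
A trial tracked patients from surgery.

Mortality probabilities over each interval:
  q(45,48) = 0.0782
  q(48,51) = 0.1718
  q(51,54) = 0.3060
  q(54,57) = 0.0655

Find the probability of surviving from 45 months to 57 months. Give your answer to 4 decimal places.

P(survive 45→57) = (1 − 0.0782) × (1 − 0.1718) × (1 − 0.3060) × (1 − 0.0655).
= 0.9218 × 0.8282 × 0.6940 × 0.9345 = 0.495120.

0.4951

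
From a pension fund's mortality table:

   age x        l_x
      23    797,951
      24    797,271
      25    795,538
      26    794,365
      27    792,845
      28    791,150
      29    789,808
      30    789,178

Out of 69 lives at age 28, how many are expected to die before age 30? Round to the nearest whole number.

The relevant probability is 1 − 789,178/791,150 = 0.002493.
Expected number = 69 × 0.002493 = 0.

0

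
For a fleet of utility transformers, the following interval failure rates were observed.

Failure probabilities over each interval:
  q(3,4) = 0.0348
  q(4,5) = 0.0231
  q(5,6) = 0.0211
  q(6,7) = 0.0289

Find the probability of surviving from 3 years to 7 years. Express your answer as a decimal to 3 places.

0.896

Chaining the interval survival probabilities: (1 − 0.0348) × (1 − 0.0231) × (1 − 0.0211) × (1 − 0.0289).
= 0.9652 × 0.9769 × 0.9789 × 0.9711 = 0.896334.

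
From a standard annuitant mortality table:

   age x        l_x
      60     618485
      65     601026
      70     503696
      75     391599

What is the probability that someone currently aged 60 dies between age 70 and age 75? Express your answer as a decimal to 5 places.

We want 10|5q60 = (l_70 − l_75)/l_60.
This is the probability of reaching 70 but not 75, conditional on being alive at 60: (l_70 − l_75) / l_60.
= (503696 − 391599) / 618485 = 112097 / 618485 = 0.181244.

0.18124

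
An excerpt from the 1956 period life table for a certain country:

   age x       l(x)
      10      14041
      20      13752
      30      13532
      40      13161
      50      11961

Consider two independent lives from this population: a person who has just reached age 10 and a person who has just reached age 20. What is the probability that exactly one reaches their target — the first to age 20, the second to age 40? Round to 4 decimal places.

p₁ = l(20)/l(10) = 13752/14041 = 0.979417; p₂ = l(40)/l(20) = 13161/13752 = 0.957024.
P(exactly one) = p₁(1−p₂) + (1−p₁)p₂ = 0.042091 + 0.019698 = 0.061790.

0.0618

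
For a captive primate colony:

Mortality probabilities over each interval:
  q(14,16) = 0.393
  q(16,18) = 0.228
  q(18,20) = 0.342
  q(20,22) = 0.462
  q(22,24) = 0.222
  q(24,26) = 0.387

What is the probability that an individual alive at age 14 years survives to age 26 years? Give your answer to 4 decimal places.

0.0791

P(survive 14→26) = (1 − 0.393) × (1 − 0.228) × (1 − 0.342) × (1 − 0.462) × (1 − 0.222) × (1 − 0.387).
= 0.607 × 0.772 × 0.658 × 0.538 × 0.778 × 0.613 = 0.079114.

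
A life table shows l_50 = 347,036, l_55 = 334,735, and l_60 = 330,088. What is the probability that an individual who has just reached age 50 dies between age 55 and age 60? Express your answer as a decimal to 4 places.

We want 5|5q50 = (l_55 − l_60)/l_50.
This is the probability of reaching 55 but not 60, conditional on being alive at 50: (l_55 − l_60) / l_50.
= (334,735 − 330,088) / 347,036 = 4,647 / 347,036 = 0.013391.

0.0134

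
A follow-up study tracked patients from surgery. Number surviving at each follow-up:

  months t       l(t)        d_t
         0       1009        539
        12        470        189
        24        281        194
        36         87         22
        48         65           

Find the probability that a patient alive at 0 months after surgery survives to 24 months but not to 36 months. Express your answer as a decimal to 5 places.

0.19227

This is the probability of reaching 24 but not 36, conditional on being alive at 0: (l(24) − l(36)) / l(0).
= (281 − 87) / 1009 = 194 / 1009 = 0.192270.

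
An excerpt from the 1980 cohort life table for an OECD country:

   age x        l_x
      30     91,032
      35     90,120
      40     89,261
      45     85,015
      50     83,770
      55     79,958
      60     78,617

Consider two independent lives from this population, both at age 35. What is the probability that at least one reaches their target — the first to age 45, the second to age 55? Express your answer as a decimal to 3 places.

p₁ = l_45/l_35 = 85,015/90,120 = 0.943353; p₂ = l_55/l_35 = 79,958/90,120 = 0.887239.
P(at least one) = 1 − (1−p₁)(1−p₂) = 1 − 0.056647 × 0.112761 = 0.993612.

0.994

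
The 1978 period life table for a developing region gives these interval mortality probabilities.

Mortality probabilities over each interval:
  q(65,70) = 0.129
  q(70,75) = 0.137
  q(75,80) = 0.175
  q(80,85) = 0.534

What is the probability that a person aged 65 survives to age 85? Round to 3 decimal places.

P(survive 65→85) = (1 − 0.129) × (1 − 0.137) × (1 − 0.175) × (1 − 0.534).
= 0.871 × 0.863 × 0.825 × 0.466 = 0.288981.

0.289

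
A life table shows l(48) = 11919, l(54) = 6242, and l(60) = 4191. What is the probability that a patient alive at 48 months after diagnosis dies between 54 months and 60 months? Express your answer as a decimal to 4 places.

This is the probability of reaching 54 but not 60, conditional on being alive at 48: (l(54) − l(60)) / l(48).
= (6242 − 4191) / 11919 = 2051 / 11919 = 0.172078.

0.1721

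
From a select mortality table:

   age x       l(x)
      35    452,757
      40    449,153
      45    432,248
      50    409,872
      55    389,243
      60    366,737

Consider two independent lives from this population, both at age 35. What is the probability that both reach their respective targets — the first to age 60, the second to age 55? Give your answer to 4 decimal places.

p₁ = l(60)/l(35) = 366,737/452,757 = 0.810008; p₂ = l(55)/l(35) = 389,243/452,757 = 0.859717.
P(both) = p₁ × p₂ = 0.810008 × 0.859717 = 0.696378.

0.6964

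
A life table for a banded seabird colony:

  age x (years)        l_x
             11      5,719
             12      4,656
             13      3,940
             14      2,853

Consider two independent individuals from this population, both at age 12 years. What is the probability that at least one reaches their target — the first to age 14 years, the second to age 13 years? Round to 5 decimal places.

0.94045

p₁ = l_14/l_12 = 2,853/4,656 = 0.612758; p₂ = l_13/l_12 = 3,940/4,656 = 0.846220.
P(at least one) = 1 − (1−p₁)(1−p₂) = 1 − 0.387242 × 0.153780 = 0.940450.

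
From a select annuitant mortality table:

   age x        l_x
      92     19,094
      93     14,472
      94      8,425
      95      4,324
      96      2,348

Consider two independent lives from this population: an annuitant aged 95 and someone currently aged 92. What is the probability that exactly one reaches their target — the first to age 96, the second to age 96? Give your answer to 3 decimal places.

0.532

p₁ = l_96/l_95 = 2,348/4,324 = 0.543016; p₂ = l_96/l_92 = 2,348/19,094 = 0.122971.
P(exactly one) = p₁(1−p₂) + (1−p₁)p₂ = 0.476241 + 0.056196 = 0.532437.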